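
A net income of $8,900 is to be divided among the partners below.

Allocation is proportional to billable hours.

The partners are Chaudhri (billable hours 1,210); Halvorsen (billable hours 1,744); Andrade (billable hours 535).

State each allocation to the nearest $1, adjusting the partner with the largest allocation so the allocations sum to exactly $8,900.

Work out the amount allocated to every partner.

Chaudhri: $3,087 | Halvorsen: $4,448 | Andrade: $1,365

Sum of billable hours: 3,489.
Raw shares: Chaudhri 1,210/3,489 × $8,900 = 3,086.56; Halvorsen 1,744/3,489 × $8,900 = 4,448.72; Andrade 535/3,489 × $8,900 = 1,364.72.
Rounded to nearest $1: Chaudhri $3,087; Halvorsen $4,449; Andrade $1,365. Sum = $8,901.
Difference $8,900 − $8,901 = −$1 applied to largest allocation (Halvorsen): Halvorsen becomes $4,448.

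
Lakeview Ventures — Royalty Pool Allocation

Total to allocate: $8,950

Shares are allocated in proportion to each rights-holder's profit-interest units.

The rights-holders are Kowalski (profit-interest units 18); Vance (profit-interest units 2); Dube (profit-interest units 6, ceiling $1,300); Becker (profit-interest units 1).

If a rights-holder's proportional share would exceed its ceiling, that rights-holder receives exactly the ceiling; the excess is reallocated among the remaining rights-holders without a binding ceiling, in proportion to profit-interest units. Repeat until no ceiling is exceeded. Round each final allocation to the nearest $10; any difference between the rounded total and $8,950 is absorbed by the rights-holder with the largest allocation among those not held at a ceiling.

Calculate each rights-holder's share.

Kowalski: $6,560 · Vance: $730 · Dube: $1,300 · Becker: $360

Combined profit-interest units = 27.
Proportional shares (ignoring caps): Kowalski 5,966.67; Vance 662.96; Dube 1,988.89; Becker 331.48.
Held at cap: Dube ($1,300); balance $7,650 reallocated over remaining profit-interest units 21.
Redistributed shares: Kowalski 6,557.14 → $6,560; Vance 728.57 → $730; Becker 364.29 → $360.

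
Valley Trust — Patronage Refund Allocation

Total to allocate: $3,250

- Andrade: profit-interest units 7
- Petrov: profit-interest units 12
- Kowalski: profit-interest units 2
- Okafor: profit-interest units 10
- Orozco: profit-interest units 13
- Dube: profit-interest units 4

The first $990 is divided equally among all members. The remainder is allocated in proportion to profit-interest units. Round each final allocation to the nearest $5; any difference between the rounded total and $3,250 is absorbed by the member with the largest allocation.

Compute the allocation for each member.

Andrade: $495; Petrov: $730; Kowalski: $260; Okafor: $635; Orozco: $775; Dube: $355

Equal tier: $990 ÷ 6 = $165 apiece.
Remainder $2,260 by profit-interest units (total 48): Andrade 329.58 → $330; Petrov 565.00 → $565; Kowalski 94.17 → $95; Okafor 470.83 → $470; Orozco 612.08 → $610; Dube 188.33 → $190.
Totals: Andrade $165 + $330 = $495; Petrov $165 + $565 = $730; Kowalski $165 + $95 = $260; Okafor $165 + $470 = $635; Orozco $165 + $610 = $775; Dube $165 + $190 = $355.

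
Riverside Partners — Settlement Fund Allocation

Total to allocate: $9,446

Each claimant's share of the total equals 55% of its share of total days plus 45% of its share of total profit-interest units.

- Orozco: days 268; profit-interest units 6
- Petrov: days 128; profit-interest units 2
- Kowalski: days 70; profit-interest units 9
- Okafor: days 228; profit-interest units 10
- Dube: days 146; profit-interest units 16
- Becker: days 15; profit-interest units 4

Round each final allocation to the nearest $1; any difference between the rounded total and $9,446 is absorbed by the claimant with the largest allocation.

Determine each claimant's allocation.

Orozco: $2,171 · Petrov: $959 · Kowalski: $1,239 · Okafor: $2,290 · Dube: $2,334 · Becker: $453

Days total 855; profit-interest units total 47.
Composite weights (55% days + 45% profit-interest units): Orozco 0.2298; Petrov 0.1015; Kowalski 0.1312; Okafor 0.2424; Dube 0.2471; Becker 0.0479.
Unrounded shares: Orozco 2,171.11; Petrov 958.66; Kowalski 1,239.31; Okafor 2,289.82; Dube 2,334.20; Becker 452.91.
After rounding ($1): Orozco $2,171; Petrov $959; Kowalski $1,239; Okafor $2,290; Dube $2,334; Becker $453. Sum = $9,446.
Sum already equals the total — no adjustment.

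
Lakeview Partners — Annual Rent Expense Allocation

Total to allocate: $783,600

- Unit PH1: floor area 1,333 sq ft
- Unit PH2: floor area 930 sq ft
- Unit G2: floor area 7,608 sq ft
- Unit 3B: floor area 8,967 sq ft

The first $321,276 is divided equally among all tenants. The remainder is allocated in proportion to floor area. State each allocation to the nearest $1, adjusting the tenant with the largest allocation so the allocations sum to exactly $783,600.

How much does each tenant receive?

First tranche $321,276 split equally: $80,319 each.
Remainder $462,324 by floor area (total 18,838): Unit PH1 32,714.61 → $32,715; Unit PH2 22,824.15 → $22,824; Unit G2 186,716.26 → $186,716; Unit 3B 220,068.97 → $220,069.
Totals: Unit PH1 $80,319 + $32,715 = $113,034; Unit PH2 $80,319 + $22,824 = $103,143; Unit G2 $80,319 + $186,716 = $267,035; Unit 3B $80,319 + $220,069 = $300,388.

Unit PH1: $113,034 | Unit PH2: $103,143 | Unit G2: $267,035 | Unit 3B: $300,388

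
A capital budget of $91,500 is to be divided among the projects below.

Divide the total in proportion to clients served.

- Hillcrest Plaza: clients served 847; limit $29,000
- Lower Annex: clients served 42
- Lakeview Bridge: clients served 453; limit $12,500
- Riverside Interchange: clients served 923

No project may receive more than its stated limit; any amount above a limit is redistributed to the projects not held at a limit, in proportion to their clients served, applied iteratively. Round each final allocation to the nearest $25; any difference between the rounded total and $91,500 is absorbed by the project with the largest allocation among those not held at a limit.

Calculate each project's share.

Total clients served = 2,265.
Pro-rata shares before constraints: Hillcrest Plaza 34,216.56; Lower Annex 1,696.69; Lakeview Bridge 18,300.00; Riverside Interchange 37,286.75.
Held at cap: Hillcrest Plaza ($29,000), Lakeview Bridge ($12,500); residual $50,000 reallocated over remaining clients served 965.
Shares after redistribution: Lower Annex 2,176.17 → $2,175; Riverside Interchange 47,823.83 → $47,825.

Hillcrest Plaza: $29,000 | Lower Annex: $2,175 | Lakeview Bridge: $12,500 | Riverside Interchange: $47,825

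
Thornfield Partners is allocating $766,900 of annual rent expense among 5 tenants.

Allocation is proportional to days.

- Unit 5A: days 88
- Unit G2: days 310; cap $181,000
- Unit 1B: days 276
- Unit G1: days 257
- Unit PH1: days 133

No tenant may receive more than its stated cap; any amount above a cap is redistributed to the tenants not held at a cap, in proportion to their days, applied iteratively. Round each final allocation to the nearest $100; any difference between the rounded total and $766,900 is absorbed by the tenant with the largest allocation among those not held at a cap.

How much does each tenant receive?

Unit 5A: $68,400; Unit G2: $181,000; Unit 1B: $214,500; Unit G1: $199,700; Unit PH1: $103,300

Total days = 1,064.
Proportional shares (ignoring caps): Unit 5A 63,427.82; Unit G2 223,438.91; Unit 1B 198,932.71; Unit G1 185,238.06; Unit PH1 95,862.50.
Capped: Unit G2 ($181,000); residual $585,900 reallocated over remaining days 754.
Redistributed shares: Unit 5A 68,380.90 → $68,400; Unit 1B 214,467.37 → $214,500; Unit G1 199,703.32 → $199,700; Unit PH1 103,348.41 → $103,300.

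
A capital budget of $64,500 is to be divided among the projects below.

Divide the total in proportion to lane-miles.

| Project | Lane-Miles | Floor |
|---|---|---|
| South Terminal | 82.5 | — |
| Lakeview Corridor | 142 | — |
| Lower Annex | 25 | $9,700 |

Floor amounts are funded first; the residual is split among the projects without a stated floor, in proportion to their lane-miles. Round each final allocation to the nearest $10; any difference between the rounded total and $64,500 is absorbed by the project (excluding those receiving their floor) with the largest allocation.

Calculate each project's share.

South Terminal: $20,140 · Lakeview Corridor: $34,660 · Lower Annex: $9,700

Minimums first: Lower Annex $9,700. Remaining pool $54,800.
Remaining pool split over remaining lane-miles 224.5: South Terminal 20,138.08 → $20,140; Lakeview Corridor 34,661.92 → $34,660.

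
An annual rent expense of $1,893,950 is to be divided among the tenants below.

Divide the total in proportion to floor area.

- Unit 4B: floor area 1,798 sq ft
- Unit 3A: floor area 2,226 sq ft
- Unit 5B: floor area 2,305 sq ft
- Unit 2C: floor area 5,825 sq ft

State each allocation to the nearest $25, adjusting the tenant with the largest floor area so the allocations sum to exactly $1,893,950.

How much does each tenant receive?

Unit 4B: $280,175 | Unit 3A: $346,875 | Unit 5B: $359,175 | Unit 2C: $907,725

Combined floor area = 1,798 + 2,226 + 2,305 + 5,825 = 12,154.
Unrounded shares: Unit 4B 280,181.18; Unit 3A 346,876.15; Unit 5B 359,186.67; Unit 2C 907,706.00.
After rounding ($25): Unit 4B $280,175; Unit 3A $346,875; Unit 5B $359,175; Unit 2C $907,700. Sum = $1,893,925.
Difference $1,893,950 − $1,893,925 = +$25 applied to largest floor area (Unit 2C): Unit 2C becomes $907,725.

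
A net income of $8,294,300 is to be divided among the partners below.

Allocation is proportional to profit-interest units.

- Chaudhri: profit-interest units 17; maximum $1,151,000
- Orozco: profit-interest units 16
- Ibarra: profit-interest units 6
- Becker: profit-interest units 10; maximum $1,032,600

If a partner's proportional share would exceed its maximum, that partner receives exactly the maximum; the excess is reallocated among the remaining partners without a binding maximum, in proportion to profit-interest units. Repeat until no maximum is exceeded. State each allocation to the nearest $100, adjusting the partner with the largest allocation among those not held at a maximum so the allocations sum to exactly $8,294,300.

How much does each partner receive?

Chaudhri: $1,151,000 · Orozco: $4,444,100 · Ibarra: $1,666,600 · Becker: $1,032,600

Profit-interest units total: 49.
Proportional shares (ignoring caps): Chaudhri 2,877,614.29; Orozco 2,708,342.86; Ibarra 1,015,628.57; Becker 1,692,714.29.
Capped: Chaudhri ($1,151,000), Becker ($1,032,600); residual $6,110,700 reallocated over remaining profit-interest units 22.
Shares after redistribution: Orozco 4,444,145.45 → $4,444,100; Ibarra 1,666,554.55 → $1,666,600.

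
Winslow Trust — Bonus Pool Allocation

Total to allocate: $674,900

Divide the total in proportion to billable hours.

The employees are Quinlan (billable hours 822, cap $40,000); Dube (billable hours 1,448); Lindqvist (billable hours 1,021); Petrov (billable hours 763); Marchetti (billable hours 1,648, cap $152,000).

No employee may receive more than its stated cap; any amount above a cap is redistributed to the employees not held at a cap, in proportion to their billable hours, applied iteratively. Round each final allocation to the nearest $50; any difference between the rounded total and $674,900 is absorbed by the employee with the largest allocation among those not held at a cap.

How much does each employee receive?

Quinlan: $40,000 | Dube: $216,350 | Lindqvist: $152,550 | Petrov: $114,000 | Marchetti: $152,000

Total billable hours = 5,702.
Proportional shares (ignoring caps): Quinlan 97,293.55; Dube 171,388.14; Lindqvist 120,847.58; Petrov 90,310.19; Marchetti 195,060.54.
Held at cap: Quinlan ($40,000), Marchetti ($152,000); remaining pool $482,900 reallocated over remaining billable hours 3,232.
Remaining shares: Dube 216,348.76 → $216,350; Lindqvist 152,549.78 → $152,550; Petrov 114,001.45 → $114,000.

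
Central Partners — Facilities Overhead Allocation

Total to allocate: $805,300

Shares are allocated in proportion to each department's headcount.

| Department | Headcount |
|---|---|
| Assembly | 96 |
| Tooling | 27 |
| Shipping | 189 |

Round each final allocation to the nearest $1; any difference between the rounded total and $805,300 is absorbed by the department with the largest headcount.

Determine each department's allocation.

Assembly: $247,785 | Tooling: $69,689 | Shipping: $487,826

Combined headcount = 96 + 27 + 189 = 312.
Pro-rata amounts: Assembly 247,784.62; Tooling 69,689.42; Shipping 487,825.96.
At nearest $1: Assembly $247,785; Tooling $69,689; Shipping $487,826. Sum = $805,300.
Sum already equals the total — no adjustment.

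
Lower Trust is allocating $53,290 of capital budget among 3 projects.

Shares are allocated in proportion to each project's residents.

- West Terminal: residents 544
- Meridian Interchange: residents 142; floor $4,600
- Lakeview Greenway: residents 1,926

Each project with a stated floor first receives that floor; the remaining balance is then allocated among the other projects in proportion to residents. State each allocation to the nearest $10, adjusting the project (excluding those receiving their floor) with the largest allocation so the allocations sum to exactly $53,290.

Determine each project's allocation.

West Terminal: $10,720 | Meridian Interchange: $4,600 | Lakeview Greenway: $37,970

Minimums first: Meridian Interchange $4,600. Residual $48,690.
Residual split over remaining residents 2,470: West Terminal 10,723.63 → $10,720; Lakeview Greenway 37,966.37 → $37,970.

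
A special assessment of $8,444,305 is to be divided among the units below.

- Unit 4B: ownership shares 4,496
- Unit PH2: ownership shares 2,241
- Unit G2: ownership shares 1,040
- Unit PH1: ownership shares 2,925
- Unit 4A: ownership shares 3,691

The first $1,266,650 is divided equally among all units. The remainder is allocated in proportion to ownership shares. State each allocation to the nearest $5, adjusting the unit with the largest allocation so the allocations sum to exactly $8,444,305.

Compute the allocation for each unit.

Unit 4B: $2,495,445; Unit PH2: $1,370,895; Unit G2: $771,970; Unit PH1: $1,712,000; Unit 4A: $2,093,995

First tranche $1,266,650 split equally: $253,330 each.
Remainder $7,177,655 by ownership shares (total 14,393): Unit 4B 2,242,113.31 → $2,242,115; Unit PH2 1,117,565.82 → $1,117,565; Unit G2 518,638.31 → $518,640; Unit PH1 1,458,670.25 → $1,458,670; Unit 4A 1,840,667.31 → $1,840,665.
Totals: Unit 4B $253,330 + $2,242,115 = $2,495,445; Unit PH2 $253,330 + $1,117,565 = $1,370,895; Unit G2 $253,330 + $518,640 = $771,970; Unit PH1 $253,330 + $1,458,670 = $1,712,000; Unit 4A $253,330 + $1,840,665 = $2,093,995.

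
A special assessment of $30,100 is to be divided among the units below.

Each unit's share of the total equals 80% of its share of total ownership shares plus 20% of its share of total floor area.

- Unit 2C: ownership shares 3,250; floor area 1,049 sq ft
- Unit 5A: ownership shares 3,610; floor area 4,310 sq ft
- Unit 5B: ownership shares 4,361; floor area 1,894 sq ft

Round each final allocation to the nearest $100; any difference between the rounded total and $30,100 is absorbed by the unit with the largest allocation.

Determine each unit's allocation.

Ownership shares total 11,221; floor area total 7,253.
Blended shares (80% ownership shares + 20% floor area): Unit 2C 0.2606; Unit 5A 0.3762; Unit 5B 0.3631.
Proportional shares: Unit 2C 7,845.09; Unit 5A 11,324.28; Unit 5B 10,930.63.
Rounded to nearest $100: Unit 2C $7,800; Unit 5A $11,300; Unit 5B $10,900. Sum = $30,000.
Difference $30,100 − $30,000 = +$100 applied to largest allocation (Unit 5A): Unit 5A becomes $11,400.

Unit 2C: $7,800; Unit 5A: $11,400; Unit 5B: $10,900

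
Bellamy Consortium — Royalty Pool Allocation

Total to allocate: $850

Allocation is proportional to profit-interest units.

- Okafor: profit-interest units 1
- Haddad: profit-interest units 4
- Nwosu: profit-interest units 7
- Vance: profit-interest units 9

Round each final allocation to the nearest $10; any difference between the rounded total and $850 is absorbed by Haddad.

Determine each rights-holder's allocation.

Okafor: $40 · Haddad: $170 · Nwosu: $280 · Vance: $360

Total profit-interest units = 21.
Raw shares: Okafor 1/21 × $850 = 40.48; Haddad 4/21 × $850 = 161.90; Nwosu 7/21 × $850 = 283.33; Vance 9/21 × $850 = 364.29.
After rounding ($10): Okafor $40; Haddad $160; Nwosu $280; Vance $360. Sum = $840.
Difference $850 − $840 = +$10 applied to Haddad: Haddad becomes $170.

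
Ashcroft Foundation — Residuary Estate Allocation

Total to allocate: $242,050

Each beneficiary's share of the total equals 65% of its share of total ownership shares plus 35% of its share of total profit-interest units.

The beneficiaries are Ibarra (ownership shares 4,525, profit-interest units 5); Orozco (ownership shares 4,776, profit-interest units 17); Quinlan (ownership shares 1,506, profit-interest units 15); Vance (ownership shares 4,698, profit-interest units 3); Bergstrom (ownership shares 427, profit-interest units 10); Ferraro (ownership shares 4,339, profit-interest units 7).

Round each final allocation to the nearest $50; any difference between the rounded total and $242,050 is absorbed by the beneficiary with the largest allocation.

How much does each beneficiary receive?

Ibarra: $42,550 | Orozco: $62,300 | Quinlan: $34,000 | Vance: $40,900 | Bergstrom: $18,200 | Ferraro: $44,100

Totals — ownership shares 20,271, profit-interest units 57.
Combined weights (65% ownership shares + 35% profit-interest units): Ibarra 0.1758; Orozco 0.2575; Quinlan 0.1404; Vance 0.1691; Bergstrom 0.0751; Ferraro 0.1821.
Raw shares: Ibarra 42,551.95; Orozco 62,335.34; Quinlan 33,982.83; Vance 40,922.14; Bergstrom 18,176.86; Ferraro 44,080.87.
At nearest $50: Ibarra $42,550; Orozco $62,350; Quinlan $34,000; Vance $40,900; Bergstrom $18,200; Ferraro $44,100. Sum = $242,100.
Difference $242,050 − $242,100 = −$50 applied to largest allocation (Orozco): Orozco becomes $62,300.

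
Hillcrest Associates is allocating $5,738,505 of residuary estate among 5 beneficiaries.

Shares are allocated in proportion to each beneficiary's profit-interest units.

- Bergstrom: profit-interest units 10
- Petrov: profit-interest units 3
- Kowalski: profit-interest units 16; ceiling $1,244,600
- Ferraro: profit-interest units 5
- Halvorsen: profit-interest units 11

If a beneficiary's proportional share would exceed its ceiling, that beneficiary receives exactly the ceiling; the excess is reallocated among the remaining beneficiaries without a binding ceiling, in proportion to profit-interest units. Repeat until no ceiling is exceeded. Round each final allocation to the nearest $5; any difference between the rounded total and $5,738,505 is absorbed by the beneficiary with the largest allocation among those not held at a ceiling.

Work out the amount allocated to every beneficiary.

Bergstrom: $1,549,620; Petrov: $464,885; Kowalski: $1,244,600; Ferraro: $774,810; Halvorsen: $1,704,590

Total profit-interest units = 45.
Unconstrained shares: Bergstrom 1,275,223.33; Petrov 382,567.00; Kowalski 2,040,357.33; Ferraro 637,611.67; Halvorsen 1,402,745.67.
Capped: Kowalski ($1,244,600); remaining pool $4,493,905 reallocated over remaining profit-interest units 29.
Redistributed shares: Bergstrom 1,549,622.41 → $1,549,620; Petrov 464,886.72 → $464,885; Ferraro 774,811.21 → $774,810; Halvorsen 1,704,584.66 → $1,704,585.
Rounding difference +$5 applied to Halvorsen → $1,704,590.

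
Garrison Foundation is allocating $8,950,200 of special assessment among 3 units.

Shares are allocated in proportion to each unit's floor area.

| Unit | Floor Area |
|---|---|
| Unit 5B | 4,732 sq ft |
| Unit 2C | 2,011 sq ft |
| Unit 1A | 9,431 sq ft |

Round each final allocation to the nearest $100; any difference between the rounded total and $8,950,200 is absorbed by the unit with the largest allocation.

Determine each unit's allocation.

Sum of floor area: 16,174.
Raw shares: Unit 5B 4,732/16,174 × $8,950,200 = 2,618,544.97; Unit 2C 2,011/16,174 × $8,950,200 = 1,112,826.28; Unit 1A 9,431/16,174 × $8,950,200 = 5,218,828.75.
At nearest $100: Unit 5B $2,618,500; Unit 2C $1,112,800; Unit 1A $5,218,800. Sum = $8,950,100.
Difference $8,950,200 − $8,950,100 = +$100 applied to largest allocation (Unit 1A): Unit 1A becomes $5,218,900.

Unit 5B: $2,618,500 | Unit 2C: $1,112,800 | Unit 1A: $5,218,900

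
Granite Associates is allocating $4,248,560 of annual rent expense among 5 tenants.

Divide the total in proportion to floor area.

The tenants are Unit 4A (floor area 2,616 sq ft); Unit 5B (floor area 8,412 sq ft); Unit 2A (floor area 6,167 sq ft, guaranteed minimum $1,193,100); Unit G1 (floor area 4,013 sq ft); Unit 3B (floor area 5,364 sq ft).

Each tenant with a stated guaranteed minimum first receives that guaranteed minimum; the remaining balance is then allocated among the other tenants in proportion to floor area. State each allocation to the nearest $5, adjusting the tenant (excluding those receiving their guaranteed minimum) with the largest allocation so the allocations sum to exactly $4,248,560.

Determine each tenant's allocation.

Fund the minimums — Unit 2A $1,193,100. Remaining pool $3,055,460.
Remaining pool split over remaining floor area 20,405: Unit 4A 391,721.80 → $391,720; Unit 5B 1,259,619.19 → $1,259,620; Unit G1 600,909.63 → $600,910; Unit 3B 803,209.38 → $803,210.

Unit 4A: $391,720; Unit 5B: $1,259,620; Unit 2A: $1,193,100; Unit G1: $600,910; Unit 3B: $803,210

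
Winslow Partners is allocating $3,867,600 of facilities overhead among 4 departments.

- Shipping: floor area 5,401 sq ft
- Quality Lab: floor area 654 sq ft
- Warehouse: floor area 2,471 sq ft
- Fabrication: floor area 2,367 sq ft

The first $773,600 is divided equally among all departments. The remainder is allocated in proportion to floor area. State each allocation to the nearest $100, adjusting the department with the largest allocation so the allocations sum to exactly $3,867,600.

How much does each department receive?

Equal tier: $773,600 ÷ 4 = $193,400 apiece.
Remainder $3,094,000 by floor area (total 10,893): Shipping 1,534,076.38 → $1,534,100; Quality Lab 185,759.29 → $185,800; Warehouse 701,852.02 → $701,900; Fabrication 672,312.31 → $672,300.
Rounding difference −$100 on remainder applied to Shipping.
Totals: Shipping $193,400 + $1,534,000 = $1,727,400; Quality Lab $193,400 + $185,800 = $379,200; Warehouse $193,400 + $701,900 = $895,300; Fabrication $193,400 + $672,300 = $865,700.

Shipping: $1,727,400 | Quality Lab: $379,200 | Warehouse: $895,300 | Fabrication: $865,700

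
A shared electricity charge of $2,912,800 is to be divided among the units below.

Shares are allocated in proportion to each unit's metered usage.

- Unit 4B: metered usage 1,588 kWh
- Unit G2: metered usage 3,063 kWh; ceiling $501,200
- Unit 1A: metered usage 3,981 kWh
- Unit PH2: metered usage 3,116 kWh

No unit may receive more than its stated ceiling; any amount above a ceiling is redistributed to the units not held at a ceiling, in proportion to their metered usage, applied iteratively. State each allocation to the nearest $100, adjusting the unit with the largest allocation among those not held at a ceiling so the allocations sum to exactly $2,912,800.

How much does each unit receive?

Total metered usage = 11,748.
Pro-rata shares before constraints: Unit 4B 393,728.84; Unit G2 759,440.45; Unit 1A 987,049.44; Unit PH2 772,581.27.
Cap binds for Unit G2 ($501,200); remaining pool $2,411,600 reallocated over remaining metered usage 8,685.
Redistributed shares: Unit 4B 440,946.55 → $440,900; Unit 1A 1,105,420.79 → $1,105,400; Unit PH2 865,232.65 → $865,200.
Rounding difference +$100 applied to Unit 1A → $1,105,500.

Unit 4B: $440,900 | Unit G2: $501,200 | Unit 1A: $1,105,500 | Unit PH2: $865,200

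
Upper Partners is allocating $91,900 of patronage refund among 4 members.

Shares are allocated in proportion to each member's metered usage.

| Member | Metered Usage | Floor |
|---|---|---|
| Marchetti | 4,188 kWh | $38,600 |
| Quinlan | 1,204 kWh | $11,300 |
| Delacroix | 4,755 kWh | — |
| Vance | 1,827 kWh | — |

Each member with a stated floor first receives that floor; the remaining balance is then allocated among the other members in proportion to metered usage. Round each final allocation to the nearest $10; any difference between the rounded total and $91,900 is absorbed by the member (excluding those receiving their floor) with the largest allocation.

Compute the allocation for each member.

Fund the minimums — Marchetti $38,600; Quinlan $11,300. Balance $42,000.
Balance split over remaining metered usage 6,582: Delacroix 30,341.84 → $30,340; Vance 11,658.16 → $11,660.

Marchetti: $38,600 | Quinlan: $11,300 | Delacroix: $30,340 | Vance: $11,660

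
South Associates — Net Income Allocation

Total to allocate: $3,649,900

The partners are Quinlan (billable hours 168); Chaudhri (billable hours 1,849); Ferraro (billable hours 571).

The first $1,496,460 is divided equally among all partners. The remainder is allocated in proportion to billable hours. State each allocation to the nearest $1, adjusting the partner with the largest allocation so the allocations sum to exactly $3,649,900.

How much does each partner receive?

Quinlan: $638,611 · Chaudhri: $2,037,348 · Ferraro: $973,941

$1,496,460 shared equally gives $498,820 per partner.
Remainder $2,153,440 by billable hours (total 2,588): Quinlan 139,790.54 → $139,791; Chaudhri 1,538,528.04 → $1,538,528; Ferraro 475,121.42 → $475,121.
Totals: Quinlan $498,820 + $139,791 = $638,611; Chaudhri $498,820 + $1,538,528 = $2,037,348; Ferraro $498,820 + $475,121 = $973,941.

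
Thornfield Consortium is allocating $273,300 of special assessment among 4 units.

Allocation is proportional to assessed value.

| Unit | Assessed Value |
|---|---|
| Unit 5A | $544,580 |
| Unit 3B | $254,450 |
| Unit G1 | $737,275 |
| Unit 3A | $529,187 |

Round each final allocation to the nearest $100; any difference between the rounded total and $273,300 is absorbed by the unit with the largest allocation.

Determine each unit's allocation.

Unit 5A: $72,100 | Unit 3B: $33,700 | Unit G1: $97,500 | Unit 3A: $70,000

Assessed value total: 2,065,492.
Proportional shares: Unit 5A 544,580/2,065,492 × $273,300 = 72,057.27; Unit 3B 254,450/2,065,492 × $273,300 = 33,668.10; Unit G1 737,275/2,065,492 × $273,300 = 97,554.12; Unit 3A 529,187/2,065,492 × $273,300 = 70,020.51.
Rounded to nearest $100: Unit 5A $72,100; Unit 3B $33,700; Unit G1 $97,600; Unit 3A $70,000. Sum = $273,400.
Difference $273,300 − $273,400 = −$100 applied to largest allocation (Unit G1): Unit G1 becomes $97,500.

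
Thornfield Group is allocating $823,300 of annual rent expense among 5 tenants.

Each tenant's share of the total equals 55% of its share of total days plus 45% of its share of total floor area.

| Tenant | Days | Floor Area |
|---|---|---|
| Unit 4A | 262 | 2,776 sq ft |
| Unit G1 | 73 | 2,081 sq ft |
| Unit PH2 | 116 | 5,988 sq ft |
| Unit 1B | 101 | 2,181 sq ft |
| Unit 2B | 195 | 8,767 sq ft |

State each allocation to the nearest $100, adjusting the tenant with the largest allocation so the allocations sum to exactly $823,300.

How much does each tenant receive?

Unit 4A: $206,000; Unit G1: $79,600; Unit PH2: $172,100; Unit 1B: $98,300; Unit 2B: $267,300

Days total 747; floor area total 21,793.
Combined weights (55% days + 45% floor area): Unit 4A 0.2502; Unit G1 0.0967; Unit PH2 0.2091; Unit 1B 0.1194; Unit 2B 0.3246.
Proportional shares: Unit 4A 206,011.16; Unit G1 79,628.38; Unit PH2 172,113.75; Unit 1B 98,301.38; Unit 2B 267,245.33.
Rounded to nearest $100: Unit 4A $206,000; Unit G1 $79,600; Unit PH2 $172,100; Unit 1B $98,300; Unit 2B $267,200. Sum = $823,200.
Difference $823,300 − $823,200 = +$100 applied to largest allocation (Unit 2B): Unit 2B becomes $267,300.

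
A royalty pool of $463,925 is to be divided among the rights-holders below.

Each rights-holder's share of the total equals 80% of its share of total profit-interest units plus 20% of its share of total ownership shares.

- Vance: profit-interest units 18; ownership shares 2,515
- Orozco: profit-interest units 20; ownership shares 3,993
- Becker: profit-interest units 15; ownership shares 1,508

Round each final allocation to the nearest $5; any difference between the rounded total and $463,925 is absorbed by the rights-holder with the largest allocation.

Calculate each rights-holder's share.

Profit-interest units total 53; ownership shares total 8,016.
Combined weights (80% profit-interest units + 20% ownership shares): Vance 0.3344; Orozco 0.4015; Becker 0.2640.
Pro-rata amounts: Vance 155,158.61; Orozco 186,271.71; Becker 122,494.69.
At nearest $5: Vance $155,160; Orozco $186,270; Becker $122,495. Sum = $463,925.
No rounding difference to absorb.

Vance: $155,160; Orozco: $186,270; Becker: $122,495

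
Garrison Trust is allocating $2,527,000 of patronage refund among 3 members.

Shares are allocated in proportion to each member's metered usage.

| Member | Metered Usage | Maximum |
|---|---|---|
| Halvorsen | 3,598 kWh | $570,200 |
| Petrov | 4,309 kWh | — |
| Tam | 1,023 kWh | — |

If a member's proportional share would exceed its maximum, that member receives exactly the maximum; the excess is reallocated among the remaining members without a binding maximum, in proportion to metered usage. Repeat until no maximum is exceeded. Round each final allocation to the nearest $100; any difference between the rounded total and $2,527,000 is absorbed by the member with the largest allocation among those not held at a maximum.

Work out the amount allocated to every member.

Total metered usage = 8,930.
Proportional shares (ignoring caps): Halvorsen 1,018,157.45; Petrov 1,219,355.32; Tam 289,487.23.
Capped: Halvorsen ($570,200); balance $1,956,800 reallocated over remaining metered usage 5,332.
Redistributed shares: Petrov 1,581,367.44 → $1,581,400; Tam 375,432.56 → $375,400.

Halvorsen: $570,200; Petrov: $1,581,400; Tam: $375,400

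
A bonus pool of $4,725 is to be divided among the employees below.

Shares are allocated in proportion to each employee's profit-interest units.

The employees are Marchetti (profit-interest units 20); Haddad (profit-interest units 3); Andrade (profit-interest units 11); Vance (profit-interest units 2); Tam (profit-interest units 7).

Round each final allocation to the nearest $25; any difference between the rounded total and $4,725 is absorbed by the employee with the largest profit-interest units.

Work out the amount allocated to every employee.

Profit-interest units total: 20 + 3 + 11 + 2 + 7 = 43.
Pro-rata amounts: Marchetti 2,197.67; Haddad 329.65; Andrade 1,208.72; Vance 219.77; Tam 769.19.
At nearest $25: Marchetti $2,200; Haddad $325; Andrade $1,200; Vance $225; Tam $775. Sum = $4,725.
Sum already equals the total — no adjustment.

Marchetti: $2,200 | Haddad: $325 | Andrade: $1,200 | Vance: $225 | Tam: $775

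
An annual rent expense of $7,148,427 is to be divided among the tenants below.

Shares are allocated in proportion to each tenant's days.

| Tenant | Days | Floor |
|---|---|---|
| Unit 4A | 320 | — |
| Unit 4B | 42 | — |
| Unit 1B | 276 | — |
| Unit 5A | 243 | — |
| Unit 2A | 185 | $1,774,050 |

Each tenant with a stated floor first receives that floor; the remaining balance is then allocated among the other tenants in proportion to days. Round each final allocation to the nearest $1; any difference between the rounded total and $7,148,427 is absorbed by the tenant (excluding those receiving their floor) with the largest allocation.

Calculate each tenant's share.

Fund the minimums — Unit 2A $1,774,050. Balance $5,374,377.
Balance split over remaining days 881: Unit 4A 1,952,100.61 → $1,952,101; Unit 4B 256,213.21 → $256,213; Unit 1B 1,683,686.78 → $1,683,687; Unit 5A 1,482,376.40 → $1,482,376.

Unit 4A: $1,952,101 · Unit 4B: $256,213 · Unit 1B: $1,683,687 · Unit 5A: $1,482,376 · Unit 2A: $1,774,050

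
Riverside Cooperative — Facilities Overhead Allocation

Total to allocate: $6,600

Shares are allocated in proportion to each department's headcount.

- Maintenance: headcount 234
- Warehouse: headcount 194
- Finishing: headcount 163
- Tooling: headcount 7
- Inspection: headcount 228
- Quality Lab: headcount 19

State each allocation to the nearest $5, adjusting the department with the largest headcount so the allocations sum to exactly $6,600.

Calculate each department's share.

Combined headcount = 845.
Proportional shares: Maintenance 234/845 × $6,600 = 1,827.69; Warehouse 194/845 × $6,600 = 1,515.27; Finishing 163/845 × $6,600 = 1,273.14; Tooling 7/845 × $6,600 = 54.67; Inspection 228/845 × $6,600 = 1,780.83; Quality Lab 19/845 × $6,600 = 148.40.
Rounded to nearest $5: Maintenance $1,830; Warehouse $1,515; Finishing $1,275; Tooling $55; Inspection $1,780; Quality Lab $150. Sum = $6,605.
Difference $6,600 − $6,605 = −$5 applied to largest headcount (Maintenance): Maintenance becomes $1,825.

Maintenance: $1,825 · Warehouse: $1,515 · Finishing: $1,275 · Tooling: $55 · Inspection: $1,780 · Quality Lab: $150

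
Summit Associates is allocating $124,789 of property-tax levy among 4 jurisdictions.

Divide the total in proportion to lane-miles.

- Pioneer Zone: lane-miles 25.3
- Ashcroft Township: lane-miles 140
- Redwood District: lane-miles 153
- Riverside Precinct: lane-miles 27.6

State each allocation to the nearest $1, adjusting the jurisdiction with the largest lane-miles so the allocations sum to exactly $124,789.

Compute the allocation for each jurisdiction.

Pioneer Zone: $9,127 | Ashcroft Township: $50,507 | Redwood District: $55,198 | Riverside Precinct: $9,957

Combined lane-miles = 25.3 + 140 + 153 + 27.6 = 345.9.
Proportional shares: Pioneer Zone 9,127.38; Ashcroft Township 50,507.26; Redwood District 55,197.22; Riverside Precinct 9,957.14.
Rounded to nearest $1: Pioneer Zone $9,127; Ashcroft Township $50,507; Redwood District $55,197; Riverside Precinct $9,957. Sum = $124,788.
Difference $124,789 − $124,788 = +$1 applied to largest lane-miles (Redwood District): Redwood District becomes $55,198.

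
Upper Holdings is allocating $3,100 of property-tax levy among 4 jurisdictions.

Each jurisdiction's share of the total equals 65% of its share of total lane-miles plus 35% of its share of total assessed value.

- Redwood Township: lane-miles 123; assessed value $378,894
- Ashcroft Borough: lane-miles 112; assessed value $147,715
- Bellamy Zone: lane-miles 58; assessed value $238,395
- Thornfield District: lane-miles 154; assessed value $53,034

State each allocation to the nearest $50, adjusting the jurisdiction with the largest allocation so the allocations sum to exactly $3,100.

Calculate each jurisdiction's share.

Redwood Township: $1,050 · Ashcroft Borough: $700 · Bellamy Zone: $600 · Thornfield District: $750

Totals — lane-miles 447, assessed value 818,038.
Combined weights (65% lane-miles + 35% assessed value): Redwood Township 0.3410; Ashcroft Borough 0.2261; Bellamy Zone 0.1863; Thornfield District 0.2466.
Pro-rata amounts: Redwood Township 1,057.01; Ashcroft Borough 700.80; Bellamy Zone 577.65; Thornfield District 764.55.
Rounded to nearest $50: Redwood Township $1,050; Ashcroft Borough $700; Bellamy Zone $600; Thornfield District $750. Sum = $3,100.
No rounding difference to absorb.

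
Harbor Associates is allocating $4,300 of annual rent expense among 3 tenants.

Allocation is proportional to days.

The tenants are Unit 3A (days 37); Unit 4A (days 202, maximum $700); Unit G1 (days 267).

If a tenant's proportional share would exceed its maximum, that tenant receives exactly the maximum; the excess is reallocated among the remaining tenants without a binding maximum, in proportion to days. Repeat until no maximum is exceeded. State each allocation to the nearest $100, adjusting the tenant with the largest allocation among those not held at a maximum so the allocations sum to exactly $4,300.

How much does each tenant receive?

Total days = 506.
Pro-rata shares before constraints: Unit 3A 314.43; Unit 4A 1,716.60; Unit G1 2,268.97.
Cap binds for Unit 4A ($700); remaining pool $3,600 reallocated over remaining days 304.
Redistributed shares: Unit 3A 438.16 → $400; Unit G1 3,161.84 → $3,200.

Unit 3A: $400 · Unit 4A: $700 · Unit G1: $3,200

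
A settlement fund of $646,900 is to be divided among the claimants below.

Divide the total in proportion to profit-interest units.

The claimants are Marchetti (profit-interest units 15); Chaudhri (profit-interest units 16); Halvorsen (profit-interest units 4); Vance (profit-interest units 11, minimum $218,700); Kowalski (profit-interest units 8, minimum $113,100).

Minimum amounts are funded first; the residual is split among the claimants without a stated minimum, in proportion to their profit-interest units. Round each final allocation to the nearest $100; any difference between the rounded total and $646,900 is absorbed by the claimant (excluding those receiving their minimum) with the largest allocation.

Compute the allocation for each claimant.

Marchetti: $135,000 | Chaudhri: $144,100 | Halvorsen: $36,000 | Vance: $218,700 | Kowalski: $113,100

Fund the minimums — Vance $218,700; Kowalski $113,100. Balance $315,100.
Balance split over remaining profit-interest units 35: Marchetti 135,042.86 → $135,000; Chaudhri 144,045.71 → $144,000; Halvorsen 36,011.43 → $36,000.
Rounding difference +$100 applied to Chaudhri → $144,100.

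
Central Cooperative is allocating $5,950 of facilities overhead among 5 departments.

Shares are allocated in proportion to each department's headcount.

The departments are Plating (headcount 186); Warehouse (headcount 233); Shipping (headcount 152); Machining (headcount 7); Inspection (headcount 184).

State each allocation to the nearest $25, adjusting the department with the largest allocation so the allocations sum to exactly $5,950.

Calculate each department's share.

Plating: $1,450 | Warehouse: $1,850 | Shipping: $1,175 | Machining: $50 | Inspection: $1,425

Sum of headcount: 762.
Pro-rata amounts: Plating 186/762 × $5,950 = 1,452.36; Warehouse 233/762 × $5,950 = 1,819.36; Shipping 152/762 × $5,950 = 1,186.88; Machining 7/762 × $5,950 = 54.66; Inspection 184/762 × $5,950 = 1,436.75.
Rounded to nearest $25: Plating $1,450; Warehouse $1,825; Shipping $1,175; Machining $50; Inspection $1,425. Sum = $5,925.
Difference $5,950 − $5,925 = +$25 applied to largest allocation (Warehouse): Warehouse becomes $1,850.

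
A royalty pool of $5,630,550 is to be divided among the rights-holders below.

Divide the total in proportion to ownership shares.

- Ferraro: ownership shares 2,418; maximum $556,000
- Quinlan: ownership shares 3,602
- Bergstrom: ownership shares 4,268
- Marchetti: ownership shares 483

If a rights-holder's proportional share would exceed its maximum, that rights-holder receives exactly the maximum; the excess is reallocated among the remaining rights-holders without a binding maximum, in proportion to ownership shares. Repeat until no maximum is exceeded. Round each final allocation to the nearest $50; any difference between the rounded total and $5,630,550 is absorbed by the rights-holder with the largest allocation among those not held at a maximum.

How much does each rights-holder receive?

Ferraro: $556,000 | Quinlan: $2,188,250 | Bergstrom: $2,592,850 | Marchetti: $293,450

Total ownership shares = 10,771.
Unconstrained shares: Ferraro 1,264,011.69; Quinlan 1,882,948.76; Bergstrom 2,231,100.86; Marchetti 252,488.69.
Cap binds for Ferraro ($556,000); balance $5,074,550 reallocated over remaining ownership shares 8,353.
Shares after redistribution: Quinlan 2,188,259.20 → $2,188,250; Bergstrom 2,592,862.37 → $2,592,850; Marchetti 293,428.43 → $293,450.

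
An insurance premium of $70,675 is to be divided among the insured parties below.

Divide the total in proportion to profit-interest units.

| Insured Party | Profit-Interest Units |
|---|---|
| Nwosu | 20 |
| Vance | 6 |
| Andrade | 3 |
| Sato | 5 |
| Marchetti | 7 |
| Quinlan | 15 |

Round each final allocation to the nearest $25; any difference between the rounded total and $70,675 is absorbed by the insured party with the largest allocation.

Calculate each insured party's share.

Nwosu: $25,275 · Vance: $7,575 · Andrade: $3,775 · Sato: $6,300 · Marchetti: $8,825 · Quinlan: $18,925

Profit-interest units total: 56.
Proportional shares: Nwosu 20/56 × $70,675 = 25,241.07; Vance 6/56 × $70,675 = 7,572.32; Andrade 3/56 × $70,675 = 3,786.16; Sato 5/56 × $70,675 = 6,310.27; Marchetti 7/56 × $70,675 = 8,834.38; Quinlan 15/56 × $70,675 = 18,930.80.
After rounding ($25): Nwosu $25,250; Vance $7,575; Andrade $3,775; Sato $6,300; Marchetti $8,825; Quinlan $18,925. Sum = $70,650.
Difference $70,675 − $70,650 = +$25 applied to largest allocation (Nwosu): Nwosu becomes $25,275.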